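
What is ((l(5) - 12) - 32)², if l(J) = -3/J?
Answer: 49729/25 ≈ 1989.2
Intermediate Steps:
((l(5) - 12) - 32)² = ((-3/5 - 12) - 32)² = ((-3*⅕ - 12) - 32)² = ((-⅗ - 12) - 32)² = (-63/5 - 32)² = (-223/5)² = 49729/25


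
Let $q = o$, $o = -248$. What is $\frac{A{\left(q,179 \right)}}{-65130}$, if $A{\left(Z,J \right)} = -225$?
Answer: $\frac{15}{4342} \approx 0.0034546$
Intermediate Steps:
$q = -248$
$\frac{A{\left(q,179 \right)}}{-65130} = - \frac{225}{-65130} = \left(-225\right) \left(- \frac{1}{65130}\right) = \frac{15}{4342}$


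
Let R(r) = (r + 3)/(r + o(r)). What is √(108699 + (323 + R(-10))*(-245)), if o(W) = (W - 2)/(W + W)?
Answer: 3*√7211539/47 ≈ 171.41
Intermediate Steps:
o(W) = (-2 + W)/(2*W) (o(W) = (-2 + W)/((2*W)) = (-2 + W)*(1/(2*W)) = (-2 + W)/(2*W))
R(r) = (3 + r)/(r + (-2 + r)/(2*r)) (R(r) = (r + 3)/(r + (-2 + r)/(2*r)) = (3 + r)/(r + (-2 + r)/(2*r)))
√(108699 + (323 + R(-10))*(-245)) = √(108699 + (323 + 2*(-10)*(3 - 10)/(-2 - 10 + 2*(-10)²))*(-245)) = √(108699 + (323 + 2*(-10)*(-7)/(-2 - 10 + 2*100))*(-245)) = √(108699 + (323 + 2*(-10)*(-7)/(-2 - 10 + 200))*(-245)) = √(108699 + (323 + 2*(-10)*(-7)/188)*(-245)) = √(108699 + (323 + 2*(-10)*(1/188)*(-7))*(-245)) = √(108699 + (323 + 35/47)*(-245)) = √(108699 + (15216/47)*(-245)) = √(108699 - 3727920/47) = √(1380933/47) = 3*√7211539/47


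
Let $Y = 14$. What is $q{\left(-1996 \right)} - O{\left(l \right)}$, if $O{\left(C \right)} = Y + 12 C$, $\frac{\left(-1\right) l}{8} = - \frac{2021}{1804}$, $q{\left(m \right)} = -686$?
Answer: $- \frac{364204}{451} \approx -807.55$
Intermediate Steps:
$l = \frac{4042}{451}$ ($l = - 8 \left(- \frac{2021}{1804}\right) = - 8 \left(\left(-2021\right) \frac{1}{1804}\right) = \left(-8\right) \left(- \frac{2021}{1804}\right) = \frac{4042}{451} \approx 8.9623$)
$O{\left(C \right)} = 14 + 12 C$
$q{\left(-1996 \right)} - O{\left(l \right)} = -686 - \left(14 + 12 \cdot \frac{4042}{451}\right) = -686 - \left(14 + \frac{48504}{451}\right) = -686 - \frac{54818}{451} = - \frac{364204}{451}$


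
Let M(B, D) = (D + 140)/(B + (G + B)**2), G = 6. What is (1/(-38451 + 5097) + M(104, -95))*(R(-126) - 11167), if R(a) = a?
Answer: -311336717/7538004 ≈ -41.302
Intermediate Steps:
M(B, D) = (140 + D)/(B + (6 + B)**2) (M(B, D) = (D + 140)/(B + (6 + B)**2) = (140 + D)/(B + (6 + B)**2))
(1/(-38451 + 5097) + M(104, -95))*(R(-126) - 11167) = (1/(-38451 + 5097) + (140 - 95)/(104 + (6 + 104)**2))*(-126 - 11167) = (1/(-33354) + 45/(104 + 110**2))*(-11293) = (-1/33354 + 45/(104 + 12100))*(-11293) = (-1/33354 + 45/12204)*(-11293) = (-1/33354 + (1/12204)*45)*(-11293) = (-1/33354 + 5/1356)*(-11293) = (27569/7538004)*(-11293) = -311336717/7538004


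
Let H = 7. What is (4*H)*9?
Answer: 252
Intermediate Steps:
(4*H)*9 = (4*7)*9 = 28*9 = 252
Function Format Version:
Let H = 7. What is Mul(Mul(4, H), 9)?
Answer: 252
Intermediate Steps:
Mul(Mul(4, H), 9) = Mul(Mul(4, 7), 9) = Mul(28, 9) = 252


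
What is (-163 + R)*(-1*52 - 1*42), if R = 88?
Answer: 7050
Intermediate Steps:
(-163 + R)*(-1*52 - 1*42) = (-163 + 88)*(-1*52 - 1*42) = -75*(-52 - 42) = -75*(-94) = 7050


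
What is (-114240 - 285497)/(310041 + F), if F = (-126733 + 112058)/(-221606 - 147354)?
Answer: -2269030208/1759888339 ≈ -1.2893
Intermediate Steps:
F = 2935/73792 (F = -14675/(-368960) = -14675*(-1/368960) = 2935/73792 ≈ 0.039774)
(-114240 - 285497)/(310041 + F) = (-114240 - 285497)/(310041 + 2935/73792) = -399737/22878548407/73792 = -399737*73792/22878548407 = -2269030208/1759888339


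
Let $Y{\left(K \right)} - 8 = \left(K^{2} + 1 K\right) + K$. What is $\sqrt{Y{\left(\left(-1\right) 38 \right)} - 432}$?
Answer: $4 \sqrt{59} \approx 30.725$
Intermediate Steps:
$Y{\left(K \right)} = 8 + K^{2} + 2 K$ ($Y{\left(K \right)} = 8 + \left(\left(K^{2} + 1 K\right) + K\right) = 8 + \left(\left(K^{2} + K\right) + K\right) = 8 + \left(\left(K + K^{2}\right) + K\right) = 8 + \left(K^{2} + 2 K\right) = 8 + K^{2} + 2 K$)
$\sqrt{Y{\left(\left(-1\right) 38 \right)} - 432} = \sqrt{\left(8 + \left(\left(-1\right) 38\right)^{2} + 2 \left(\left(-1\right) 38\right)\right) - 432} = \sqrt{\left(8 + \left(-38\right)^{2} + 2 \left(-38\right)\right) - 432} = \sqrt{\left(8 + 1444 - 76\right) - 432} = \sqrt{1376 - 432} = \sqrt{944} = 4 \sqrt{59}$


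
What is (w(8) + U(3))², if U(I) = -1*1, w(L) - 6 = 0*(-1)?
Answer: 25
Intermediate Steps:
w(L) = 6 (w(L) = 6 + 0*(-1) = 6 + 0 = 6)
U(I) = -1
(w(8) + U(3))² = (6 - 1)² = 5² = 25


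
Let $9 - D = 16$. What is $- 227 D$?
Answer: $1589$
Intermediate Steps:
$D = -7$ ($D = 9 - 16 = -7$)
$- 227 D = \left(-227\right) \left(-7\right) = 1589$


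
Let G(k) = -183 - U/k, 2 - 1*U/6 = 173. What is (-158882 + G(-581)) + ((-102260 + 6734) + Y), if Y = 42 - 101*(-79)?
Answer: -143258196/581 ≈ -2.4657e+5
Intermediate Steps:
U = -1026 (U = 12 - 6*173 = 12 - 1038 = -1026)
Y = 8021 (Y = 42 + 7979 = 8021)
G(k) = -183 + 1026/k (G(k) = -183 - (-1026)/k = -183 + 1026/k)
(-158882 + G(-581)) + ((-102260 + 6734) + Y) = (-158882 + (-183 + 1026/(-581))) + ((-102260 + 6734) + 8021) = (-158882 + (-183 + 1026*(-1/581))) + (-95526 + 8021) = (-158882 + (-183 - 1026/581)) - 87505 = (-158882 - 107349/581) - 87505 = -92417791/581 - 87505 = -143258196/581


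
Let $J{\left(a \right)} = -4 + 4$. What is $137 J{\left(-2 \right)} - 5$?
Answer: $-5$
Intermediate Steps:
$J{\left(a \right)} = 0$
$137 J{\left(-2 \right)} - 5 = 137 \cdot 0 - 5 = 0 - 5 = -5$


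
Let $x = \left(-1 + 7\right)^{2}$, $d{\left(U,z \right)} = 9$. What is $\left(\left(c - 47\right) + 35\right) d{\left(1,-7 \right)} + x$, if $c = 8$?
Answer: $0$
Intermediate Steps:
$x = 36$ ($x = 6^{2} = 36$)
$\left(\left(c - 47\right) + 35\right) d{\left(1,-7 \right)} + x = \left(\left(8 - 47\right) + 35\right) 9 + 36 = \left(-39 + 35\right) 9 + 36 = \left(-4\right) 9 + 36 = -36 + 36 = 0$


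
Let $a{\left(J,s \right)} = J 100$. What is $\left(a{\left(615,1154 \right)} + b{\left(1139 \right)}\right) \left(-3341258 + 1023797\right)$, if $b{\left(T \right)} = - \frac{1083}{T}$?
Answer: $- \frac{162332157048237}{1139} \approx -1.4252 \cdot 10^{11}$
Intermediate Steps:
$a{\left(J,s \right)} = 100 J$
$\left(a{\left(615,1154 \right)} + b{\left(1139 \right)}\right) \left(-3341258 + 1023797\right) = \left(100 \cdot 615 - \frac{1083}{1139}\right) \left(-3341258 + 1023797\right) = \left(61500 - \frac{1083}{1139}\right) \left(-2317461\right) = \frac{70047417}{1139} \left(-2317461\right) = - \frac{162332157048237}{1139}$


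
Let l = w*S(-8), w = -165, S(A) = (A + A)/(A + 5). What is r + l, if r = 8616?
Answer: 7736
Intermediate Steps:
S(A) = 2*A/(5 + A) (S(A) = (2*A)/(5 + A) = 2*A/(5 + A))
l = -880 (l = -330*(-8)/(5 - 8) = -330*(-8)/(-3) = -330*(-8)*(-1)/3 = -165*16/3 = -880)
r + l = 8616 - 880 = 7736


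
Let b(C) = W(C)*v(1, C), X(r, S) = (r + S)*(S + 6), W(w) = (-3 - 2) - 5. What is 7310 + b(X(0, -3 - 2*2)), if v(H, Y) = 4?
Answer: 7270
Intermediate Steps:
W(w) = -10 (W(w) = -5 - 5 = -10)
X(r, S) = (6 + S)*(S + r) (X(r, S) = (S + r)*(6 + S) = (6 + S)*(S + r))
b(C) = -40 (b(C) = -10*4 = -40)
7310 + b(X(0, -3 - 2*2)) = 7310 - 40 = 7270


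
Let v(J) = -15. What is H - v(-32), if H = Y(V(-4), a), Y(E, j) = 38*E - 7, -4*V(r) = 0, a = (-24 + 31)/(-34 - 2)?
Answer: 8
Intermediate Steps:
a = -7/36 (a = 7/(-36) = 7*(-1/36) = -7/36 ≈ -0.19444)
V(r) = 0 (V(r) = -¼*0 = 0)
Y(E, j) = -7 + 38*E
H = -7 (H = -7 + 38*0 = -7 + 0 = -7)
H - v(-32) = -7 - 1*(-15) = -7 + 15 = 8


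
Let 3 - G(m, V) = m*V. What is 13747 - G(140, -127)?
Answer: -4036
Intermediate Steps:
G(m, V) = 3 - V*m (G(m, V) = 3 - m*V = 3 - V*m)
13747 - G(140, -127) = 13747 - (3 - 1*(-127)*140) = 13747 - (3 + 17780) = 13747 - 1*17783 = 13747 - 17783 = -4036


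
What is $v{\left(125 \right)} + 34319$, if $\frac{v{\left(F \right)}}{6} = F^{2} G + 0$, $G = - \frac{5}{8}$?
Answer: $- \frac{97099}{4} \approx -24275.0$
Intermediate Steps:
$G = - \frac{5}{8}$ ($G = \left(-5\right) \frac{1}{8} = - \frac{5}{8} \approx -0.625$)
$v{\left(F \right)} = - \frac{15 F^{2}}{4}$ ($v{\left(F \right)} = 6 \left(F^{2} \left(- \frac{5}{8}\right) + 0\right) = 6 \left(- \frac{5 F^{2}}{8} + 0\right) = 6 \left(- \frac{5 F^{2}}{8}\right) = - \frac{15 F^{2}}{4}$)
$v{\left(125 \right)} + 34319 = - \frac{15 \cdot 125^{2}}{4} + 34319 = \left(- \frac{15}{4}\right) 15625 + 34319 = - \frac{234375}{4} + 34319 = - \frac{97099}{4}$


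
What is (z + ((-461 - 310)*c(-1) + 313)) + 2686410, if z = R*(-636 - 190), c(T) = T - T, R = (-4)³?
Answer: 2739587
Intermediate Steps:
R = -64
c(T) = 0
z = 52864 (z = -64*(-636 - 190) = -64*(-826) = 52864)
(z + ((-461 - 310)*c(-1) + 313)) + 2686410 = (52864 + ((-461 - 310)*0 + 313)) + 2686410 = (52864 + (-771*0 + 313)) + 2686410 = (52864 + (0 + 313)) + 2686410 = (52864 + 313) + 2686410 = 53177 + 2686410 = 2739587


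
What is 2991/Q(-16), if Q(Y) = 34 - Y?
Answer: 2991/50 ≈ 59.820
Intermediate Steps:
2991/Q(-16) = 2991/(34 - 1*(-16)) = 2991/(34 + 16) = 2991/50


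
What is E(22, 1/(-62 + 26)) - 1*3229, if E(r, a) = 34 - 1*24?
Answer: -3219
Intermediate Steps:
E(r, a) = 10 (E(r, a) = 34 - 24 = 10)
E(22, 1/(-62 + 26)) - 1*3229 = 10 - 1*3229 = 10 - 3229 = -3219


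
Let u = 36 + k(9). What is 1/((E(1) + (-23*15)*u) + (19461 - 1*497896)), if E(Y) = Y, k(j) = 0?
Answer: -1/490854 ≈ -2.0373e-6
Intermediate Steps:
u = 36 (u = 36 + 0 = 36)
1/((E(1) + (-23*15)*u) + (19461 - 1*497896)) = 1/((1 - 23*15*36) + (19461 - 1*497896)) = 1/((1 - 345*36) + (19461 - 497896)) = 1/((1 - 12420) - 478435) = 1/(-12419 - 478435) = 1/(-490854) = -1/490854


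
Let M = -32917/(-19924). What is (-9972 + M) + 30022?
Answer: 399509117/19924 ≈ 20052.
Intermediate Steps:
M = 32917/19924 (M = -32917*(-1/19924) = 32917/19924 ≈ 1.6521)
(-9972 + M) + 30022 = (-9972 + 32917/19924) + 30022 = -198649211/19924 + 30022 = 399509117/19924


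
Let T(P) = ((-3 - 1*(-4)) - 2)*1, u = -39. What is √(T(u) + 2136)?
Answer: √2135 ≈ 46.206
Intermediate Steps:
T(P) = -1 (T(P) = ((-3 + 4) - 2)*1 = (1 - 2)*1 = -1*1 = -1)
√(T(u) + 2136) = √(-1 + 2136) = √2135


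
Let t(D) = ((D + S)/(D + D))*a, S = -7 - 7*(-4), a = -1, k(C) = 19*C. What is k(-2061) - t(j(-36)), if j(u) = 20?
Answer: -1566319/40 ≈ -39158.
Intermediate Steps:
S = 21 (S = -7 + 28 = 21)
t(D) = -(21 + D)/(2*D) (t(D) = ((D + 21)/(D + D))*(-1) = ((21 + D)/((2*D)))*(-1) = ((21 + D)*(1/(2*D)))*(-1) = ((21 + D)/(2*D))*(-1) = -(21 + D)/(2*D))
k(-2061) - t(j(-36)) = 19*(-2061) - (-21 - 1*20)/(2*20) = -39159 - (-21 - 20)/(2*20) = -39159 - (-41)/(2*20) = -39159 - 1*(-41/40) = -39159 + 41/40 = -1566319/40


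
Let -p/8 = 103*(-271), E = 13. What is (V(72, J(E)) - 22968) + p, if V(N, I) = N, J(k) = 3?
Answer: 200408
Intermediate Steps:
p = 223304 (p = -824*(-271) = -8*(-27913) = 223304)
(V(72, J(E)) - 22968) + p = (72 - 22968) + 223304 = -22896 + 223304 = 200408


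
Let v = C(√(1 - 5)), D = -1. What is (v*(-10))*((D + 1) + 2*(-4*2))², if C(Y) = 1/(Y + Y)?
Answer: 640*I ≈ 640.0*I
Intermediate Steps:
C(Y) = 1/(2*Y)
v = -I/4 (v = 1/(2*(√(1 - 5))) = 1/(2*(√(-4))) = 1/(2*((2*I))) = (-I/2)/2 = -I/4 ≈ -0.25*I)
(v*(-10))*((D + 1) + 2*(-4*2))² = (-I/4*(-10))*((-1 + 1) + 2*(-4*2))² = (5*I/2)*(0 + 2*(-8))² = (5*I/2)*(0 - 16)² = (5*I/2)*(-16)² = (5*I/2)*256 = 640*I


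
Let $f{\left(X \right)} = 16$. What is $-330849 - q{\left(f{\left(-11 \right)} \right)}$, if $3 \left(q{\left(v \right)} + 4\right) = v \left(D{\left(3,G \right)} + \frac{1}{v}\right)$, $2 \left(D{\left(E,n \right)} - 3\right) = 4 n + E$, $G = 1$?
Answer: $-330880$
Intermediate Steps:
$D{\left(E,n \right)} = 3 + \frac{E}{2} + 2 n$ ($D{\left(E,n \right)} = 3 + \frac{4 n + E}{2} = 3 + \frac{E + 4 n}{2} = 3 + \left(\frac{E}{2} + 2 n\right) = 3 + \frac{E}{2} + 2 n$)
$q{\left(v \right)} = -4 + \frac{v \left(\frac{13}{2} + \frac{1}{v}\right)}{3}$ ($q{\left(v \right)} = -4 + \frac{v \left(\left(3 + \frac{1}{2} \cdot 3 + 2 \cdot 1\right) + \frac{1}{v}\right)}{3} = -4 + \frac{v \left(\left(3 + \frac{3}{2} + 2\right) + \frac{1}{v}\right)}{3} = -4 + \frac{v \left(\frac{13}{2} + \frac{1}{v}\right)}{3}$)
$-330849 - q{\left(f{\left(-11 \right)} \right)} = -330849 - \left(- \frac{11}{3} + \frac{13}{6} \cdot 16\right) = -330849 - \left(- \frac{11}{3} + \frac{104}{3}\right) = -330849 - 31 = -330880$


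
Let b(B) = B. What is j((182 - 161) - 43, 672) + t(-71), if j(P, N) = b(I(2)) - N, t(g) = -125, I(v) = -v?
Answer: -799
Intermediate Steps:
j(P, N) = -2 - N (j(P, N) = -1*2 - N = -2 - N)
j((182 - 161) - 43, 672) + t(-71) = (-2 - 1*672) - 125 = (-2 - 672) - 125 = -674 - 125 = -799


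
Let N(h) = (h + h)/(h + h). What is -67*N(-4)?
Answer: -67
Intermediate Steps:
N(h) = 1 (N(h) = (2*h)/((2*h)) = (2*h)*(1/(2*h)) = 1)
-67*N(-4) = -67*1 = -67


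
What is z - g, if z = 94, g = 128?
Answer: -34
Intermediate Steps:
z - g = 94 - 1*128 = 94 - 128 = -34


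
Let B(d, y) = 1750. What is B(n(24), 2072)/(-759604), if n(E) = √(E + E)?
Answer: -875/379802 ≈ -0.0023038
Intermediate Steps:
n(E) = √2*√E (n(E) = √(2*E) = √2*√E)
B(n(24), 2072)/(-759604) = 1750/(-759604) = 1750*(-1/759604) = -875/379802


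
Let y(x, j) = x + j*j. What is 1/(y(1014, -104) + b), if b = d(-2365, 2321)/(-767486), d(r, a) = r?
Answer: 767486/9079361745 ≈ 8.4531e-5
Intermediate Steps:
y(x, j) = x + j**2
b = 2365/767486 (b = -2365/(-767486) = -2365*(-1/767486) = 2365/767486 ≈ 0.0030815)
1/(y(1014, -104) + b) = 1/((1014 + (-104)**2) + 2365/767486) = 1/((1014 + 10816) + 2365/767486) = 1/(11830 + 2365/767486) = 1/(9079361745/767486) = 767486/9079361745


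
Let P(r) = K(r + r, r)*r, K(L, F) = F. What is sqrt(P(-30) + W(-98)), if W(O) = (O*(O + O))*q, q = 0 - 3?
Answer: 2*I*sqrt(14181) ≈ 238.17*I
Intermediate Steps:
q = -3
W(O) = -6*O**2 (W(O) = (O*(O + O))*(-3) = (O*(2*O))*(-3) = (2*O**2)*(-3) = -6*O**2)
P(r) = r**2 (P(r) = r*r = r**2)
sqrt(P(-30) + W(-98)) = sqrt((-30)**2 - 6*(-98)**2) = sqrt(900 - 6*9604) = sqrt(900 - 57624) = sqrt(-56724) = 2*I*sqrt(14181)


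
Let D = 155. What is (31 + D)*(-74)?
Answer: -13764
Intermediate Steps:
(31 + D)*(-74) = (31 + 155)*(-74) = 186*(-74) = -13764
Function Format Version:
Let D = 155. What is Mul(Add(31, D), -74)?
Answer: -13764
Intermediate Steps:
Mul(Add(31, D), -74) = Mul(Add(31, 155), -74) = Mul(186, -74) = -13764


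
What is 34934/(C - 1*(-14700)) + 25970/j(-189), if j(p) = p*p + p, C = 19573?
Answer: 152238907/86984874 ≈ 1.7502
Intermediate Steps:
j(p) = p + p² (j(p) = p² + p = p + p²)
34934/(C - 1*(-14700)) + 25970/j(-189) = 34934/(19573 - 1*(-14700)) + 25970/((-189*(1 - 189))) = 34934/(19573 + 14700) + 25970/((-189*(-188))) = 34934/34273 + 25970/35532 = 34934*(1/34273) + 25970*(1/35532) = 34934/34273 + 1855/2538 = 152238907/86984874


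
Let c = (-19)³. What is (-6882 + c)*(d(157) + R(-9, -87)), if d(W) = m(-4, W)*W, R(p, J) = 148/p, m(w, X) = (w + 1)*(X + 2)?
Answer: 9263481409/9 ≈ 1.0293e+9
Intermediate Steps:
c = -6859
m(w, X) = (1 + w)*(2 + X)
d(W) = W*(-6 - 3*W) (d(W) = (2 + W + 2*(-4) + W*(-4))*W = (2 + W - 8 - 4*W)*W = (-6 - 3*W)*W = W*(-6 - 3*W))
(-6882 + c)*(d(157) + R(-9, -87)) = (-6882 - 6859)*(3*157*(-2 - 1*157) + 148/(-9)) = -13741*(3*157*(-2 - 157) + 148*(-⅑)) = -13741*(3*157*(-159) - 148/9) = -13741*(-74889 - 148/9) = -13741*(-674149/9) = 9263481409/9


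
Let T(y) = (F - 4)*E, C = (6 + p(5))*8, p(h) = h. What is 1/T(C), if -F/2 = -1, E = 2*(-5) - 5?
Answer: 1/30 ≈ 0.033333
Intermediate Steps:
E = -15 (E = -10 - 5 = -15)
F = 2 (F = -2*(-1) = 2)
C = 88 (C = (6 + 5)*8 = 11*8 = 88)
T(y) = 30 (T(y) = (2 - 4)*(-15) = -2*(-15) = 30)
1/T(C) = 1/30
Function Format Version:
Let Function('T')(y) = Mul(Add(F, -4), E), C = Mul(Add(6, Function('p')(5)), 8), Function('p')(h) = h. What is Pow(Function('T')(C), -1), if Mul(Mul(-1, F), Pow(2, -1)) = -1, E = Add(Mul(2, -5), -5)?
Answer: Rational(1, 30) ≈ 0.033333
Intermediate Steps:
E = -15 (E = Add(-10, -5) = -15)
F = 2 (F = Mul(-2, -1) = 2)
C = 88 (C = Mul(Add(6, 5), 8) = Mul(11, 8) = 88)
Function('T')(y) = 30 (Function('T')(y) = Mul(Add(2, -4), -15) = Mul(-2, -15) = 30)
Pow(Function('T')(C), -1) = Pow(30, -1) = Rational(1, 30)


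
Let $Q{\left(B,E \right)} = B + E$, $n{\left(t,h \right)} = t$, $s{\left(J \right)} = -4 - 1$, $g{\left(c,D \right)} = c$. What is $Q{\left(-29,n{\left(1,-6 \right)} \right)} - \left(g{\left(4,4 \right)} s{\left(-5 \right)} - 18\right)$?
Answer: $10$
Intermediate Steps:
$s{\left(J \right)} = -5$ ($s{\left(J \right)} = -4 - 1 = -5$)
$Q{\left(-29,n{\left(1,-6 \right)} \right)} - \left(g{\left(4,4 \right)} s{\left(-5 \right)} - 18\right) = \left(-29 + 1\right) - \left(4 \left(-5\right) - 18\right) = -28 - \left(-20 - 18\right) = -28 - -38 = -28 + 38 = 10$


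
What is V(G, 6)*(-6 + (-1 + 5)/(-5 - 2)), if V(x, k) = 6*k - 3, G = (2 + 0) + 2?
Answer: -1518/7 ≈ -216.86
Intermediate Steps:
G = 4 (G = 2 + 2 = 4)
V(x, k) = -3 + 6*k
V(G, 6)*(-6 + (-1 + 5)/(-5 - 2)) = (-3 + 6*6)*(-6 + (-1 + 5)/(-5 - 2)) = (-3 + 36)*(-6 + 4/(-7)) = 33*(-6 + 4*(-1/7)) = 33*(-6 - 4/7) = 33*(-46/7) = -1518/7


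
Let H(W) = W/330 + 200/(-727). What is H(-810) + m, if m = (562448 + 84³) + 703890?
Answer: 14866737045/7997 ≈ 1.8590e+6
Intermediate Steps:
m = 1859042 (m = (562448 + 592704) + 703890 = 1155152 + 703890 = 1859042)
H(W) = -200/727 + W/330 (H(W) = W*(1/330) + 200*(-1/727) = W/330 - 200/727 = -200/727 + W/330)
H(-810) + m = (-200/727 + (1/330)*(-810)) + 1859042 = (-200/727 - 27/11) + 1859042 = -21829/7997 + 1859042 = 14866737045/7997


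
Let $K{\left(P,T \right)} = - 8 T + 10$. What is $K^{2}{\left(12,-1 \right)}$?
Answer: $324$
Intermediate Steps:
$K{\left(P,T \right)} = 10 - 8 T$
$K^{2}{\left(12,-1 \right)} = \left(10 - -8\right)^{2} = \left(10 + 8\right)^{2} = 18^{2} = 324$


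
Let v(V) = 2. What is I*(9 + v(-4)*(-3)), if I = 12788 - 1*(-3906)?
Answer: 50082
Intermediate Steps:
I = 16694 (I = 12788 + 3906 = 16694)
I*(9 + v(-4)*(-3)) = 16694*(9 + 2*(-3)) = 16694*(9 - 6) = 16694*3 = 50082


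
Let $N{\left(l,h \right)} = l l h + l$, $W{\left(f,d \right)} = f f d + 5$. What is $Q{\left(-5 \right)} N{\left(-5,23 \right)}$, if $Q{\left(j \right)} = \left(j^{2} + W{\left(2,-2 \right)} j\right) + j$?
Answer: $19950$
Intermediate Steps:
$W{\left(f,d \right)} = 5 + d f^{2}$ ($W{\left(f,d \right)} = f^{2} d + 5 = d f^{2} + 5 = 5 + d f^{2}$)
$N{\left(l,h \right)} = l + h l^{2}$ ($N{\left(l,h \right)} = l^{2} h + l = h l^{2} + l = l + h l^{2}$)
$Q{\left(j \right)} = j^{2} - 2 j$ ($Q{\left(j \right)} = \left(j^{2} + \left(5 - 2 \cdot 2^{2}\right) j\right) + j = \left(j^{2} + \left(5 - 8\right) j\right) + j = \left(j^{2} - 3 j\right) + j = j^{2} - 2 j$)
$Q{\left(-5 \right)} N{\left(-5,23 \right)} = - 5 \left(-2 - 5\right) \left(- 5 \left(1 + 23 \left(-5\right)\right)\right) = \left(-5\right) \left(-7\right) \left(- 5 \left(1 - 115\right)\right) = 35 \left(\left(-5\right) \left(-114\right)\right) = 35 \cdot 570 = 19950$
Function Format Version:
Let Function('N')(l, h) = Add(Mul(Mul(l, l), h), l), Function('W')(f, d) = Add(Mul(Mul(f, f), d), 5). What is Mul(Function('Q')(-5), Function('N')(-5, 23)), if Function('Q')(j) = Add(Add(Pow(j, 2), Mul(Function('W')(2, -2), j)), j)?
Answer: 19950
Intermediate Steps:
Function('W')(f, d) = Add(5, Mul(d, Pow(f, 2))) (Function('W')(f, d) = Add(Mul(Pow(f, 2), d), 5) = Add(Mul(d, Pow(f, 2)), 5) = Add(5, Mul(d, Pow(f, 2))))
Function('N')(l, h) = Add(l, Mul(h, Pow(l, 2))) (Function('N')(l, h) = Add(Mul(Pow(l, 2), h), l) = Add(Mul(h, Pow(l, 2)), l) = Add(l, Mul(h, Pow(l, 2))))
Function('Q')(j) = Add(Pow(j, 2), Mul(-2, j)) (Function('Q')(j) = Add(Add(Pow(j, 2), Mul(Add(5, Mul(-2, Pow(2, 2))), j)), j) = Add(Add(Pow(j, 2), Mul(Add(5, Mul(-2, 4)), j)), j) = Add(Add(Pow(j, 2), Mul(Add(5, -8), j)), j) = Add(Add(Pow(j, 2), Mul(-3, j)), j) = Add(Pow(j, 2), Mul(-2, j)))
Mul(Function('Q')(-5), Function('N')(-5, 23)) = Mul(Mul(-5, Add(-2, -5)), Mul(-5, Add(1, Mul(23, -5)))) = Mul(Mul(-5, -7), Mul(-5, Add(1, -115))) = Mul(35, Mul(-5, -114)) = Mul(35, 570) = 19950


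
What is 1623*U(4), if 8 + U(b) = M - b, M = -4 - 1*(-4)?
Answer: -19476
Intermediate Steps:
M = 0 (M = -4 + 4 = 0)
U(b) = -8 - b (U(b) = -8 + (0 - b) = -8 - b)
1623*U(4) = 1623*(-8 - 1*4) = 1623*(-8 - 4) = 1623*(-12) = -19476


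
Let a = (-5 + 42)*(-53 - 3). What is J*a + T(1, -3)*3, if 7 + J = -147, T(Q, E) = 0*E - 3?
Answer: 319079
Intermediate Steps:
T(Q, E) = -3 (T(Q, E) = 0 - 3 = -3)
J = -154 (J = -7 - 147 = -154)
a = -2072 (a = 37*(-56) = -2072)
J*a + T(1, -3)*3 = -154*(-2072) - 3*3 = 319088 - 9 = 319079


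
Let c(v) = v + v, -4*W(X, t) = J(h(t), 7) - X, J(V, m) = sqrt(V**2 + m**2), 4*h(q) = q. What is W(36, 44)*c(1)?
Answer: 18 - sqrt(170)/2 ≈ 11.481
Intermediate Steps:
h(q) = q/4
W(X, t) = -sqrt(49 + t**2/16)/4 + X/4 (W(X, t) = -(sqrt((t/4)**2 + 7**2) - X)/4 = -(sqrt(t**2/16 + 49) - X)/4 = -(sqrt(49 + t**2/16) - X)/4 = -sqrt(49 + t**2/16)/4 + X/4)
c(v) = 2*v
W(36, 44)*c(1) = (-sqrt(784 + 44**2)/16 + (1/4)*36)*(2*1) = (-sqrt(784 + 1936)/16 + 9)*2 = (-sqrt(170)/4 + 9)*2 = (9 - sqrt(170)/4)*2 = 18 - sqrt(170)/2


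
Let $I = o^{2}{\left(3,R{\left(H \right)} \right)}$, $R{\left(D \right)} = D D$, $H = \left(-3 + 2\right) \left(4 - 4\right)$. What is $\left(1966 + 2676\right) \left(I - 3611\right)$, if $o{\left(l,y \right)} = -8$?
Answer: $-16465174$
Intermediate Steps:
$H = 0$ ($H = \left(-1\right) 0 = 0$)
$R{\left(D \right)} = D^{2}$
$I = 64$ ($I = \left(-8\right)^{2} = 64$)
$\left(1966 + 2676\right) \left(I - 3611\right) = \left(1966 + 2676\right) \left(64 - 3611\right) = 4642 \left(-3547\right) = -16465174$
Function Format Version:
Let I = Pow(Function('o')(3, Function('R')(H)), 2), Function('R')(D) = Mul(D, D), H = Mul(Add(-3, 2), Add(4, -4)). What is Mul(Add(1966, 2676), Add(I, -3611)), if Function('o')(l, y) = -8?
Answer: -16465174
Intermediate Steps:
H = 0 (H = Mul(-1, 0) = 0)
Function('R')(D) = Pow(D, 2)
I = 64 (I = Pow(-8, 2) = 64)
Mul(Add(1966, 2676), Add(I, -3611)) = Mul(Add(1966, 2676), Add(64, -3611)) = Mul(4642, -3547) = -16465174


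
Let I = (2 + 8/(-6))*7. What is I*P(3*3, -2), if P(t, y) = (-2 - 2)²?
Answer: 224/3 ≈ 74.667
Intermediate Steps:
P(t, y) = 16 (P(t, y) = (-4)² = 16)
I = 14/3 (I = (2 + 8*(-⅙))*7 = (2 - 4/3)*7 = (⅔)*7 = 14/3 ≈ 4.6667)
I*P(3*3, -2) = (14/3)*16 = 224/3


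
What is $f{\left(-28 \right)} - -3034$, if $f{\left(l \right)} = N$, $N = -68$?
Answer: $2966$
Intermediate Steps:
$f{\left(l \right)} = -68$
$f{\left(-28 \right)} - -3034 = -68 - -3034 = -68 + 3034 = 2966$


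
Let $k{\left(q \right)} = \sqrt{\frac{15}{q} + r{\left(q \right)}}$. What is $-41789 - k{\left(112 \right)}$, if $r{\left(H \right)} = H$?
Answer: $-41789 - \frac{\sqrt{87913}}{28} \approx -41800.0$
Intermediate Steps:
$k{\left(q \right)} = \sqrt{q + \frac{15}{q}}$ ($k{\left(q \right)} = \sqrt{\frac{15}{q} + q} = \sqrt{q + \frac{15}{q}}$)
$-41789 - k{\left(112 \right)} = -41789 - \sqrt{112 + \frac{15}{112}} = -41789 - \sqrt{\frac{12559}{112}} = -41789 - \frac{\sqrt{87913}}{28}$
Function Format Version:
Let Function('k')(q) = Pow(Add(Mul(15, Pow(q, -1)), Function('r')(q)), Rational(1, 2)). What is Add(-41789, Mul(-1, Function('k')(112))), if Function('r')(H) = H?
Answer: Add(-41789, Mul(Rational(-1, 28), Pow(87913, Rational(1, 2)))) ≈ -41800.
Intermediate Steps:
Function('k')(q) = Pow(Add(q, Mul(15, Pow(q, -1))), Rational(1, 2)) (Function('k')(q) = Pow(Add(Mul(15, Pow(q, -1)), q), Rational(1, 2)) = Pow(Add(q, Mul(15, Pow(q, -1))), Rational(1, 2)))
Add(-41789, Mul(-1, Function('k')(112))) = Add(-41789, Mul(-1, Pow(Add(112, Mul(15, Pow(112, -1))), Rational(1, 2)))) = Add(-41789, Mul(-1, Pow(Add(112, Mul(15, Rational(1, 112))), Rational(1, 2)))) = Add(-41789, Mul(-1, Pow(Add(112, Rational(15, 112)), Rational(1, 2)))) = Add(-41789, Mul(-1, Pow(Rational(12559, 112), Rational(1, 2)))) = Add(-41789, Mul(-1, Mul(Rational(1, 28), Pow(87913, Rational(1, 2))))) = Add(-41789, Mul(Rational(-1, 28), Pow(87913, Rational(1, 2))))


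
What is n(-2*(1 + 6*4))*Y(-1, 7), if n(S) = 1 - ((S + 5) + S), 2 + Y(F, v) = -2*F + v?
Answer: 672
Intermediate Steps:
Y(F, v) = -2 + v - 2*F (Y(F, v) = -2 + (-2*F + v) = -2 + (v - 2*F) = -2 + v - 2*F)
n(S) = -4 - 2*S (n(S) = 1 - ((5 + S) + S) = 1 - (5 + 2*S) = 1 + (-5 - 2*S) = -4 - 2*S)
n(-2*(1 + 6*4))*Y(-1, 7) = (-4 - (-4)*(1 + 6*4))*(-2 + 7 - 2*(-1)) = (-4 - (-4)*(1 + 24))*(-2 + 7 + 2) = (-4 - (-4)*25)*7 = (-4 - 2*(-50))*7 = (-4 + 100)*7 = 96*7 = 672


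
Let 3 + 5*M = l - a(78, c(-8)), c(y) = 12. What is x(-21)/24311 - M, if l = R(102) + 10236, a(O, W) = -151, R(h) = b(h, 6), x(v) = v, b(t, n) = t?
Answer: -36417893/17365 ≈ -2097.2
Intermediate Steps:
R(h) = h
l = 10338 (l = 102 + 10236 = 10338)
M = 10486/5 (M = -⅗ + (10338 - 1*(-151))/5 = -⅗ + (10338 + 151)/5 = -⅗ + (⅕)*10489 = -⅗ + 10489/5 = 10486/5 ≈ 2097.2)
x(-21)/24311 - M = -21/24311 - 1*10486/5 = -21*1/24311 - 10486/5 = -3/3473 - 10486/5 = -36417893/17365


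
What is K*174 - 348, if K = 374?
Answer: 64728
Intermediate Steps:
K*174 - 348 = 374*174 - 348 = 65076 - 348 = 64728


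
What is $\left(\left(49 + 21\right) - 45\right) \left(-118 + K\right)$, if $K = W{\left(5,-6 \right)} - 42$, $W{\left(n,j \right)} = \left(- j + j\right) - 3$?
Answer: $-4075$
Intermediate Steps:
$W{\left(n,j \right)} = -3$ ($W{\left(n,j \right)} = 0 - 3 = -3$)
$K = -45$ ($K = -3 - 42 = -45$)
$\left(\left(49 + 21\right) - 45\right) \left(-118 + K\right) = \left(\left(49 + 21\right) - 45\right) \left(-118 - 45\right) = \left(70 - 45\right) \left(-163\right) = 25 \left(-163\right) = -4075$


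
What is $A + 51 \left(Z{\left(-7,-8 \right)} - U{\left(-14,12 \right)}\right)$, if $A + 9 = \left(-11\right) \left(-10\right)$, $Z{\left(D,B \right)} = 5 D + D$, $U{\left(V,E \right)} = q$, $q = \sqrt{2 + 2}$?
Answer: $-2143$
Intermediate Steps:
$q = 2$ ($q = \sqrt{4} = 2$)
$U{\left(V,E \right)} = 2$
$Z{\left(D,B \right)} = 6 D$
$A = 101$ ($A = -9 - -110 = -9 + 110 = 101$)
$A + 51 \left(Z{\left(-7,-8 \right)} - U{\left(-14,12 \right)}\right) = 101 + 51 \left(6 \left(-7\right) - 2\right) = 101 + 51 \left(-42 - 2\right) = 101 + 51 \left(-44\right) = 101 - 2244 = -2143$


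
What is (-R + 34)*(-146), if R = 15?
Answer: -2774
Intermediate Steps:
(-R + 34)*(-146) = (-1*15 + 34)*(-146) = (-15 + 34)*(-146) = 19*(-146) = -2774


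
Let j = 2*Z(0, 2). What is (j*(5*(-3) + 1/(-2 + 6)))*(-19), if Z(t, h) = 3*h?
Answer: 3363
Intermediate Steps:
j = 12 (j = 2*(3*2) = 2*6 = 12)
(j*(5*(-3) + 1/(-2 + 6)))*(-19) = (12*(5*(-3) + 1/(-2 + 6)))*(-19) = (12*(-15 + 1/4))*(-19) = (12*(-15 + ¼))*(-19) = (12*(-59/4))*(-19) = -177*(-19) = 3363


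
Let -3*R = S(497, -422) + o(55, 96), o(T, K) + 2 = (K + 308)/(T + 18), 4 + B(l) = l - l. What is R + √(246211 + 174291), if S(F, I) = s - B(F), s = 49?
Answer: -4127/219 + √420502 ≈ 629.62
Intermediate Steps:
B(l) = -4 (B(l) = -4 + (l - l) = -4 + 0 = -4)
o(T, K) = -2 + (308 + K)/(18 + T) (o(T, K) = -2 + (K + 308)/(T + 18) = -2 + (308 + K)/(18 + T))
S(F, I) = 53 (S(F, I) = 49 - 1*(-4) = 49 + 4 = 53)
R = -4127/219 (R = -(53 + (272 + 96 - 2*55)/(18 + 55))/3 = -(53 + (272 + 96 - 110)/73)/3 = -(53 + (1/73)*258)/3 = -(53 + 258/73)/3 = -⅓*4127/73 = -4127/219 ≈ -18.845)
R + √(246211 + 174291) = -4127/219 + √(246211 + 174291) = -4127/219 + √420502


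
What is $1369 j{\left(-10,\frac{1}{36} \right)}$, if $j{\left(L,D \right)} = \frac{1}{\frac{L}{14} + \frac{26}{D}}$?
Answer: $\frac{9583}{6547} \approx 1.4637$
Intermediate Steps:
$j{\left(L,D \right)} = \frac{1}{\frac{26}{D} + \frac{L}{14}}$ ($j{\left(L,D \right)} = \frac{1}{L \frac{1}{14} + \frac{26}{D}} = \frac{1}{\frac{L}{14} + \frac{26}{D}} = \frac{1}{\frac{26}{D} + \frac{L}{14}}$)
$1369 j{\left(-10,\frac{1}{36} \right)} = 1369 \frac{14}{36 \left(364 + \frac{1}{36} \left(-10\right)\right)} = 1369 \cdot 14 \cdot \frac{1}{36} \frac{1}{364 + \frac{1}{36} \left(-10\right)} = 1369 \cdot 14 \cdot \frac{1}{36} \frac{1}{364 - \frac{5}{18}} = 1369 \cdot 14 \cdot \frac{1}{36} \frac{1}{\frac{6547}{18}} = 1369 \cdot 14 \cdot \frac{1}{36} \cdot \frac{18}{6547} = 1369 \cdot \frac{7}{6547} = \frac{9583}{6547}$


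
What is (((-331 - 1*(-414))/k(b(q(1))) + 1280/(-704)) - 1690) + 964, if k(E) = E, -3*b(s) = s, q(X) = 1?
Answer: -10745/11 ≈ -976.82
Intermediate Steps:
b(s) = -s/3
(((-331 - 1*(-414))/k(b(q(1))) + 1280/(-704)) - 1690) + 964 = (((-331 - 1*(-414))/((-⅓*1)) + 1280/(-704)) - 1690) + 964 = (((-331 + 414)/(-⅓) + 1280*(-1/704)) - 1690) + 964 = ((83*(-3) - 20/11) - 1690) + 964 = ((-249 - 20/11) - 1690) + 964 = (-2759/11 - 1690) + 964 = -21349/11 + 964 = -10745/11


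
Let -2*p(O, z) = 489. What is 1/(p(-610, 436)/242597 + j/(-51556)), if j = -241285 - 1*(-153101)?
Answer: 6253665466/10690284203 ≈ 0.58499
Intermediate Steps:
j = -88184 (j = -241285 + 153101 = -88184)
p(O, z) = -489/2 (p(O, z) = -½*489 = -489/2)
1/(p(-610, 436)/242597 + j/(-51556)) = 1/(-489/2/242597 - 88184/(-51556)) = 1/(-489/2*1/242597 - 88184*(-1/51556)) = 1/(-489/485194 + 22046/12889) = 1/(10690284203/6253665466) = 6253665466/10690284203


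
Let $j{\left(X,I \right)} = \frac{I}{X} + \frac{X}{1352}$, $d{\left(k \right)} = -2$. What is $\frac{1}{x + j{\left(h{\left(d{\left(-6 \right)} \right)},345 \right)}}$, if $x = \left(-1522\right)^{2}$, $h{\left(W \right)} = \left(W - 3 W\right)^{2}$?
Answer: $\frac{2704}{6263831073} \approx 4.3168 \cdot 10^{-7}$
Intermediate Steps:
$h{\left(W \right)} = 4 W^{2}$ ($h{\left(W \right)} = \left(- 2 W\right)^{2} = 4 W^{2}$)
$j{\left(X,I \right)} = \frac{X}{1352} + \frac{I}{X}$ ($j{\left(X,I \right)} = \frac{I}{X} + X \frac{1}{1352} = \frac{I}{X} + \frac{X}{1352} = \frac{X}{1352} + \frac{I}{X}$)
$x = 2316484$
$\frac{1}{x + j{\left(h{\left(d{\left(-6 \right)} \right)},345 \right)}} = \frac{1}{2316484 + \left(\frac{4 \left(-2\right)^{2}}{1352} + \frac{345}{4 \left(-2\right)^{2}}\right)} = \frac{1}{2316484 + \left(\frac{4 \cdot 4}{1352} + \frac{345}{4 \cdot 4}\right)} = \frac{1}{2316484 + \left(\frac{1}{1352} \cdot 16 + \frac{345}{16}\right)} = \frac{1}{2316484 + \left(\frac{2}{169} + 345 \cdot \frac{1}{16}\right)} = \frac{1}{2316484 + \left(\frac{2}{169} + \frac{345}{16}\right)} = \frac{1}{2316484 + \frac{58337}{2704}} = \frac{1}{\frac{6263831073}{2704}} = \frac{2704}{6263831073}$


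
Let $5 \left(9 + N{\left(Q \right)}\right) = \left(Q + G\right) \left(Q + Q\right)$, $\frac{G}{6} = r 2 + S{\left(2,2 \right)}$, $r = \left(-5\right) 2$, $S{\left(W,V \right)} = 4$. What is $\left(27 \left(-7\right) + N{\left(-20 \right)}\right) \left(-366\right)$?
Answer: $-267180$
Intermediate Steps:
$r = -10$
$G = -96$ ($G = 6 \left(\left(-10\right) 2 + 4\right) = 6 \left(-20 + 4\right) = 6 \left(-16\right) = -96$)
$N{\left(Q \right)} = -9 + \frac{2 Q \left(-96 + Q\right)}{5}$ ($N{\left(Q \right)} = -9 + \frac{\left(Q - 96\right) \left(Q + Q\right)}{5} = -9 + \frac{\left(-96 + Q\right) 2 Q}{5} = -9 + \frac{2 Q \left(-96 + Q\right)}{5}$)
$\left(27 \left(-7\right) + N{\left(-20 \right)}\right) \left(-366\right) = \left(27 \left(-7\right) - \left(-759 - 160\right)\right) \left(-366\right) = \left(-189 + \left(-9 + 768 + \frac{2}{5} \cdot 400\right)\right) \left(-366\right) = \left(-189 + \left(-9 + 768 + 160\right)\right) \left(-366\right) = \left(-189 + 919\right) \left(-366\right) = 730 \left(-366\right) = -267180$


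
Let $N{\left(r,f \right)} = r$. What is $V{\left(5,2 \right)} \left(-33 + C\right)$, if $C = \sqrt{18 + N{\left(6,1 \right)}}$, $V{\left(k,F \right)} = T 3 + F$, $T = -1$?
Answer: $33 - 2 \sqrt{6} \approx 28.101$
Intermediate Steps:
$V{\left(k,F \right)} = -3 + F$ ($V{\left(k,F \right)} = \left(-1\right) 3 + F = -3 + F$)
$C = 2 \sqrt{6}$ ($C = \sqrt{18 + 6} = \sqrt{24} = 2 \sqrt{6} \approx 4.899$)
$V{\left(5,2 \right)} \left(-33 + C\right) = \left(-3 + 2\right) \left(-33 + 2 \sqrt{6}\right) = - (-33 + 2 \sqrt{6}) = 33 - 2 \sqrt{6}$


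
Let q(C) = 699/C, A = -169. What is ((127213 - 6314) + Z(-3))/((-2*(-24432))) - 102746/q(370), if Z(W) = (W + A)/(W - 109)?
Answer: -17336949390185/318788736 ≈ -54384.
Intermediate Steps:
Z(W) = (-169 + W)/(-109 + W) (Z(W) = (W - 169)/(W - 109) = (-169 + W)/(-109 + W))
((127213 - 6314) + Z(-3))/((-2*(-24432))) - 102746/q(370) = ((127213 - 6314) + (-169 - 3)/(-109 - 3))/((-2*(-24432))) - 102746/(699/370) = (120899 - 172/(-112))/48864 - 102746/(699*(1/370)) = (120899 - 1/112*(-172))*(1/48864) - 102746/699/370 = (120899 + 43/28)*(1/48864) - 102746*370/699 = (3385215/28)*(1/48864) - 38016020/699 = 1128405/456064 - 38016020/699 = -17336949390185/318788736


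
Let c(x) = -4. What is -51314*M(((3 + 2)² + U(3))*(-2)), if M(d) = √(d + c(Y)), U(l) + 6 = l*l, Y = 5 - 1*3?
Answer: -102628*I*√15 ≈ -3.9748e+5*I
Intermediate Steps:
Y = 2 (Y = 5 - 3 = 2)
U(l) = -6 + l² (U(l) = -6 + l*l = -6 + l²)
M(d) = √(-4 + d) (M(d) = √(d - 4) = √(-4 + d))
-51314*M(((3 + 2)² + U(3))*(-2)) = -51314*√(-4 + ((3 + 2)² + (-6 + 3²))*(-2)) = -51314*√(-4 + (5² + (-6 + 9))*(-2)) = -51314*√(-4 + (25 + 3)*(-2)) = -51314*√(-4 + 28*(-2)) = -51314*√(-4 - 56) = -102628*I*√15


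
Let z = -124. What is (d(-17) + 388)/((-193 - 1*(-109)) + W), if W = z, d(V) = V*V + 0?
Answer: -677/208 ≈ -3.2548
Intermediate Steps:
d(V) = V**2 (d(V) = V**2 + 0 = V**2)
W = -124
(d(-17) + 388)/((-193 - 1*(-109)) + W) = ((-17)**2 + 388)/((-193 - 1*(-109)) - 124) = (289 + 388)/((-193 + 109) - 124) = 677/(-84 - 124) = 677/(-208) = 677*(-1/208) = -677/208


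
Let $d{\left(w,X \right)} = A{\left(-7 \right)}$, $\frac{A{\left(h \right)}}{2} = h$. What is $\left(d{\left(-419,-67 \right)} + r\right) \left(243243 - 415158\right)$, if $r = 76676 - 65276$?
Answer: $-1957424190$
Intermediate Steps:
$A{\left(h \right)} = 2 h$
$d{\left(w,X \right)} = -14$ ($d{\left(w,X \right)} = 2 \left(-7\right) = -14$)
$r = 11400$ ($r = 76676 - 65276 = 11400$)
$\left(d{\left(-419,-67 \right)} + r\right) \left(243243 - 415158\right) = \left(-14 + 11400\right) \left(243243 - 415158\right) = 11386 \left(-171915\right) = -1957424190$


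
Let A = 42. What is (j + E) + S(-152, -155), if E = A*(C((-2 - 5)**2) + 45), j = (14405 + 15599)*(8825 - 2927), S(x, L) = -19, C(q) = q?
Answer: 176967521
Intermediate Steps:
j = 176963592 (j = 30004*5898 = 176963592)
E = 3948 (E = 42*((-2 - 5)**2 + 45) = 42*((-7)**2 + 45) = 42*(49 + 45) = 42*94 = 3948)
(j + E) + S(-152, -155) = (176963592 + 3948) - 19 = 176967540 - 19 = 176967521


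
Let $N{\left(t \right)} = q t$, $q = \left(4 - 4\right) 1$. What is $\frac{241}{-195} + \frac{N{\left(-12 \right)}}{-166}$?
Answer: $- \frac{241}{195} \approx -1.2359$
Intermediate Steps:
$q = 0$ ($q = 0 \cdot 1 = 0$)
$N{\left(t \right)} = 0$ ($N{\left(t \right)} = 0 t = 0$)
$\frac{241}{-195} + \frac{N{\left(-12 \right)}}{-166} = \frac{241}{-195} + \frac{0}{-166} = 241 \left(- \frac{1}{195}\right) + 0 \left(- \frac{1}{166}\right) = - \frac{241}{195} + 0 = - \frac{241}{195}$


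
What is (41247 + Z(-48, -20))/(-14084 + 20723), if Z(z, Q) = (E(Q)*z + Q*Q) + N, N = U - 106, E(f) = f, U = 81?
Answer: 14194/2213 ≈ 6.4139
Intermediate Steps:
N = -25 (N = 81 - 106 = -25)
Z(z, Q) = -25 + Q² + Q*z (Z(z, Q) = (Q*z + Q*Q) - 25 = (Q*z + Q²) - 25 = (Q² + Q*z) - 25 = -25 + Q² + Q*z)
(41247 + Z(-48, -20))/(-14084 + 20723) = (41247 + (-25 + (-20)² - 20*(-48)))/(-14084 + 20723) = (41247 + (-25 + 400 + 960))/6639 = (41247 + 1335)*(1/6639) = 42582*(1/6639) = 14194/2213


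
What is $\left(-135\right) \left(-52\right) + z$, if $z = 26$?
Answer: $7046$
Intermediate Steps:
$\left(-135\right) \left(-52\right) + z = \left(-135\right) \left(-52\right) + 26 = 7020 + 26 = 7046$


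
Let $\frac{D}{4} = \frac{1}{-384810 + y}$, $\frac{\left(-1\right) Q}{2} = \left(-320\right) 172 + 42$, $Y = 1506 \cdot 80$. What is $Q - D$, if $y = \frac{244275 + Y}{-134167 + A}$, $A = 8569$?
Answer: $\frac{1772099032809284}{16110577045} \approx 1.1 \cdot 10^{5}$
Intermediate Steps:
$Y = 120480$
$y = - \frac{121585}{41866}$ ($y = \frac{244275 + 120480}{-134167 + 8569} = \frac{364755}{-125598} = 364755 \left(- \frac{1}{125598}\right) = - \frac{121585}{41866} \approx -2.9041$)
$Q = 109996$ ($Q = - 2 \left(\left(-320\right) 172 + 42\right) = - 2 \left(-55040 + 42\right) = \left(-2\right) \left(-54998\right) = 109996$)
$D = - \frac{167464}{16110577045}$ ($D = \frac{4}{-384810 - \frac{121585}{41866}} = \frac{4}{- \frac{16110577045}{41866}} = 4 \left(- \frac{41866}{16110577045}\right) = - \frac{167464}{16110577045} \approx -1.0395 \cdot 10^{-5}$)
$Q - D = 109996 - - \frac{167464}{16110577045} = 109996 + \frac{167464}{16110577045} = \frac{1772099032809284}{16110577045}$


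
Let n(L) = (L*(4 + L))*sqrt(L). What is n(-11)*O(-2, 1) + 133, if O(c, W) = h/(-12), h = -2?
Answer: 133 + 77*I*sqrt(11)/6 ≈ 133.0 + 42.563*I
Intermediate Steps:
O(c, W) = 1/6 (O(c, W) = -2/(-12) = -2*(-1/12) = 1/6)
n(L) = L**(3/2)*(4 + L)
n(-11)*O(-2, 1) + 133 = ((-11)**(3/2)*(4 - 11))*(1/6) + 133 = (-11*I*sqrt(11)*(-7))*(1/6) + 133 = (77*I*sqrt(11))*(1/6) + 133 = 77*I*sqrt(11)/6 + 133 = 133 + 77*I*sqrt(11)/6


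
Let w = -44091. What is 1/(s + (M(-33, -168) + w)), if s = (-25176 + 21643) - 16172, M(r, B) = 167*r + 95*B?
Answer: -1/85267 ≈ -1.1728e-5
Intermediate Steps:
M(r, B) = 95*B + 167*r
s = -19705 (s = -3533 - 16172 = -19705)
1/(s + (M(-33, -168) + w)) = 1/(-19705 + ((95*(-168) + 167*(-33)) - 44091)) = 1/(-19705 + ((-15960 - 5511) - 44091)) = 1/(-19705 + (-21471 - 44091)) = 1/(-19705 - 65562) = 1/(-85267) = -1/85267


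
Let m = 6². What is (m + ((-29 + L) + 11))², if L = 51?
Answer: 4761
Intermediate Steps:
m = 36
(m + ((-29 + L) + 11))² = (36 + ((-29 + 51) + 11))² = (36 + (22 + 11))² = (36 + 33)² = 69² = 4761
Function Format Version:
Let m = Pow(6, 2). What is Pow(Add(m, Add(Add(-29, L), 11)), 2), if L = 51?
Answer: 4761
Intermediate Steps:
m = 36
Pow(Add(m, Add(Add(-29, L), 11)), 2) = Pow(Add(36, Add(Add(-29, 51), 11)), 2) = Pow(Add(36, Add(22, 11)), 2) = Pow(Add(36, 33), 2) = Pow(69, 2) = 4761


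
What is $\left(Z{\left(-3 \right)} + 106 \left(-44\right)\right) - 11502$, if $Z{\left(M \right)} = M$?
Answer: $-16169$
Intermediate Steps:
$\left(Z{\left(-3 \right)} + 106 \left(-44\right)\right) - 11502 = \left(-3 + 106 \left(-44\right)\right) - 11502 = \left(-3 - 4664\right) - 11502 = -4667 - 11502 = -16169$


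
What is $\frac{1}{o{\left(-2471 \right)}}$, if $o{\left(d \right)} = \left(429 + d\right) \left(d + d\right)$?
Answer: $\frac{1}{10091564} \approx 9.9093 \cdot 10^{-8}$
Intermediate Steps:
$o{\left(d \right)} = 2 d \left(429 + d\right)$ ($o{\left(d \right)} = \left(429 + d\right) 2 d = 2 d \left(429 + d\right)$)
$\frac{1}{o{\left(-2471 \right)}} = \frac{1}{2 \left(-2471\right) \left(429 - 2471\right)} = \frac{1}{2 \left(-2471\right) \left(-2042\right)} = \frac{1}{10091564}$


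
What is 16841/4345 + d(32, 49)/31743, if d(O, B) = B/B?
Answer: 48598928/12538485 ≈ 3.8760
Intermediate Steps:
d(O, B) = 1
16841/4345 + d(32, 49)/31743 = 16841/4345 + 1/31743 = 16841*(1/4345) + 1*(1/31743) = 1531/395 + 1/31743 = 48598928/12538485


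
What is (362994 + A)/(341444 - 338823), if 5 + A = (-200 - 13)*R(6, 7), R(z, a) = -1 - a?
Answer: 364693/2621 ≈ 139.14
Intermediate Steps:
A = 1699 (A = -5 + (-200 - 13)*(-1 - 1*7) = -5 - 213*(-1 - 7) = -5 - 213*(-8) = -5 + 1704 = 1699)
(362994 + A)/(341444 - 338823) = (362994 + 1699)/(341444 - 338823) = 364693/2621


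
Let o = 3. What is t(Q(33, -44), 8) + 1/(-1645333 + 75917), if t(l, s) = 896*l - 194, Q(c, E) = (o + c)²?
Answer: 1822126503151/1569416 ≈ 1.1610e+6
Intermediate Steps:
Q(c, E) = (3 + c)²
t(l, s) = -194 + 896*l
t(Q(33, -44), 8) + 1/(-1645333 + 75917) = (-194 + 896*(3 + 33)²) + 1/(-1645333 + 75917) = (-194 + 896*36²) + 1/(-1569416) = (-194 + 896*1296) - 1/1569416 = (-194 + 1161216) - 1/1569416 = 1161022 - 1/1569416 = 1822126503151/1569416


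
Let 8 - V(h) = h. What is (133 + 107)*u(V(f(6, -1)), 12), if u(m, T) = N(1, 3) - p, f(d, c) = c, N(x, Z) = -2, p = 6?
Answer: -1920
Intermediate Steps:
V(h) = 8 - h
u(m, T) = -8 (u(m, T) = -2 - 1*6 = -2 - 6 = -8)
(133 + 107)*u(V(f(6, -1)), 12) = (133 + 107)*(-8) = 240*(-8) = -1920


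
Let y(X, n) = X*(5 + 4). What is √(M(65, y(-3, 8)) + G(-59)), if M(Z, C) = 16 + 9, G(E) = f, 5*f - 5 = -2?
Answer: 8*√10/5 ≈ 5.0596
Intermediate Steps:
f = ⅗ (f = 1 + (⅕)*(-2) = 1 - ⅖ = ⅗ ≈ 0.60000)
y(X, n) = 9*X (y(X, n) = X*9 = 9*X)
G(E) = ⅗
M(Z, C) = 25
√(M(65, y(-3, 8)) + G(-59)) = √(25 + ⅗) = √(128/5) = 8*√10/5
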